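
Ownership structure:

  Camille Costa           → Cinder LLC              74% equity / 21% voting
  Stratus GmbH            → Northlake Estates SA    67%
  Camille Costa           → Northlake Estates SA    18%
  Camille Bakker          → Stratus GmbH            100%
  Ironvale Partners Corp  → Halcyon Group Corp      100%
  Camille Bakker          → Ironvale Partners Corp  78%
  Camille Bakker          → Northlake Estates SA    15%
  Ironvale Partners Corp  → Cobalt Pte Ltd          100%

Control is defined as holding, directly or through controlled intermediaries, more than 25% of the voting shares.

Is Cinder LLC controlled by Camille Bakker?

Camille Bakker holds 78% of Ironvale, so Camille Bakker controls Ironvale.
Ironvale holds 100% of Halcyon, so Camille Bakker controls Halcyon.
Camille Bakker holds 100% of Stratus, so Camille Bakker controls Stratus.
Camille Bakker and Stratus together hold 15% + 67% = 82% of Northlake, so Camille Bakker controls Northlake.
Ironvale holds 100% of Cobalt, so Camille Bakker controls Cobalt.
Neither Camille Bakker nor any entity Camille Bakker controls holds any voting interest in Cinder.
So Camille Bakker does not control Cinder.

No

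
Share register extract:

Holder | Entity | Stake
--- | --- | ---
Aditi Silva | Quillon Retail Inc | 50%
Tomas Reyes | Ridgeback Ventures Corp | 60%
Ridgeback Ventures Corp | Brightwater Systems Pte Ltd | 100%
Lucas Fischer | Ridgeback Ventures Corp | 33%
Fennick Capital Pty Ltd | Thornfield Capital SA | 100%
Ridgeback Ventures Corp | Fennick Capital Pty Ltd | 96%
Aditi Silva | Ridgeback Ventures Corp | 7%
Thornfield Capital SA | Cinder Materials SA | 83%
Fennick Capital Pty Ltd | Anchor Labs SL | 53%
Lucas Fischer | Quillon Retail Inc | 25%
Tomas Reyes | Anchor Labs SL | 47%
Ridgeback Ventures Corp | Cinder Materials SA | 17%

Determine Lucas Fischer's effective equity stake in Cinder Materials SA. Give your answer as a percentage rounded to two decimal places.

31.90%

Lucas reaches Cinder along 2 paths.
Via Ridgeback → Fennick → Thornfield: 33% × 96% × 100% × 83% = 26.2944%.
Via Ridgeback: 33% × 17% = 5.61%.
Total: 26.2944% + 5.61% = 31.9044%.
Rounded: 31.90%.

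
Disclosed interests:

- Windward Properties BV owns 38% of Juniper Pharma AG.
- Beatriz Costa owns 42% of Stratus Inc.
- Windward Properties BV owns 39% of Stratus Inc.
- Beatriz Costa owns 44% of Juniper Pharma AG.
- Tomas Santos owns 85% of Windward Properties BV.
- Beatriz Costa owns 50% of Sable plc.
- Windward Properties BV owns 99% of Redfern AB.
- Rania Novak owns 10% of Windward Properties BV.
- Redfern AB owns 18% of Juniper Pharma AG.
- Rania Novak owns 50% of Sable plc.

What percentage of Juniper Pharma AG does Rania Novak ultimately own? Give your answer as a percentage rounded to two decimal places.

Rania reaches Juniper along 2 paths.
Via Windward: 10% × 38% = 3.8%.
Via Windward → Redfern: 10% × 99% × 18% = 1.782%.
Total: 3.8% + 1.782% = 5.582%.
Rounded: 5.58%.

5.58%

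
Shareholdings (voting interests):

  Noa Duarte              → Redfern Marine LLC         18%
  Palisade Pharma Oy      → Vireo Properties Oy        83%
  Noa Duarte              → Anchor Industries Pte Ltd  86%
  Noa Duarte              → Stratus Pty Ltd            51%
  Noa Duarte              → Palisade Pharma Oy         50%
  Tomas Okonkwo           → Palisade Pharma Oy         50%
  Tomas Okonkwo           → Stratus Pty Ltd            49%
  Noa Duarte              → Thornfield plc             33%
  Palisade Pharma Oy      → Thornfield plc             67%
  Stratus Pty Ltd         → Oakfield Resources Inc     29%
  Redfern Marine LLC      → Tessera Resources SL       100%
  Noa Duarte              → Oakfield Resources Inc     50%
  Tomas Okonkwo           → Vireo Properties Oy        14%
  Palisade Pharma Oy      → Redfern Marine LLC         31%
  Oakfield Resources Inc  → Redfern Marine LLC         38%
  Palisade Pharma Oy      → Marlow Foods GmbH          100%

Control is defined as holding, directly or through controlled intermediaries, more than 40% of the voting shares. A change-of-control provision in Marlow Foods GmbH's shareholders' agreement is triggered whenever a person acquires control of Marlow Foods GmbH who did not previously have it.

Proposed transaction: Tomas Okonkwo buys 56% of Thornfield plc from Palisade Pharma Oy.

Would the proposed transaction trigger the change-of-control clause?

No

The purchase adds only to Tomas's holdings (Palisade's stake shrinks), so Tomas is the only person who could newly come to control Marlow.
Tomas holds 50% of Palisade, so Tomas controls Palisade.
Palisade holds 100% of Marlow, so Tomas controls Marlow.
So Tomas already controls Marlow before the transaction.
After the purchase, Tomas holds 56% of Thornfield directly, and Palisade's stake falls to 11%.
Tomas controlled Marlow already, so this is not a new person acquiring control; every other person's position is unchanged or reduced.
No new person acquires control, so the clause is not triggered.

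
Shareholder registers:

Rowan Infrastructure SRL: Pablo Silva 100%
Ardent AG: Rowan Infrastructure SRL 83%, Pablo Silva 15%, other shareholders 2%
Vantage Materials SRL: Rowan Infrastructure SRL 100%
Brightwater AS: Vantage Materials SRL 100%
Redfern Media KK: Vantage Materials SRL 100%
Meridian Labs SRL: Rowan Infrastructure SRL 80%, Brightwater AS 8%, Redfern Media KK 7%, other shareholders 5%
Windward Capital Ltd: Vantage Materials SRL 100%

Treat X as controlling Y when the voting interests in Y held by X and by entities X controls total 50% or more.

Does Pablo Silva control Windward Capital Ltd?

Pablo holds 100% of Rowan, so Pablo controls Rowan.
Rowan holds 100% of Vantage, so Pablo controls Vantage.
Vantage holds 100% of Windward, so Pablo controls Windward.

Yes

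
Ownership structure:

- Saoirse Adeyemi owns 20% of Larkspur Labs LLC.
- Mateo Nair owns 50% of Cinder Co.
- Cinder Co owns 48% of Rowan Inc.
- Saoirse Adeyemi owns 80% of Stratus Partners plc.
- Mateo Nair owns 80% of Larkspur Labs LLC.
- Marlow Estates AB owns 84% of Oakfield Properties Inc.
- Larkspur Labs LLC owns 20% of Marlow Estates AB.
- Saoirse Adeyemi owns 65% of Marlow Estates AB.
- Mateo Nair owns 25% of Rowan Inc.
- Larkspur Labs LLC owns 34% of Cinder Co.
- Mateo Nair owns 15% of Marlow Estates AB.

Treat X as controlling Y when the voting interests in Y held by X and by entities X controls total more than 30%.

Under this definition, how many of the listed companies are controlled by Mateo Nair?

Mateo holds 80% of Larkspur, so Mateo controls Larkspur.
Mateo and Larkspur together hold 50% + 34% = 84% of Cinder, so Mateo controls Cinder.
Mateo and Larkspur together hold 15% + 20% = 35% of Marlow, so Mateo controls Marlow.
Mateo and Cinder together hold 25% + 48% = 73% of Rowan, so Mateo controls Rowan.
Marlow holds 84% of Oakfield, so Mateo controls Oakfield.
No other company's threshold is met.
Mateo controls 5 companies.

5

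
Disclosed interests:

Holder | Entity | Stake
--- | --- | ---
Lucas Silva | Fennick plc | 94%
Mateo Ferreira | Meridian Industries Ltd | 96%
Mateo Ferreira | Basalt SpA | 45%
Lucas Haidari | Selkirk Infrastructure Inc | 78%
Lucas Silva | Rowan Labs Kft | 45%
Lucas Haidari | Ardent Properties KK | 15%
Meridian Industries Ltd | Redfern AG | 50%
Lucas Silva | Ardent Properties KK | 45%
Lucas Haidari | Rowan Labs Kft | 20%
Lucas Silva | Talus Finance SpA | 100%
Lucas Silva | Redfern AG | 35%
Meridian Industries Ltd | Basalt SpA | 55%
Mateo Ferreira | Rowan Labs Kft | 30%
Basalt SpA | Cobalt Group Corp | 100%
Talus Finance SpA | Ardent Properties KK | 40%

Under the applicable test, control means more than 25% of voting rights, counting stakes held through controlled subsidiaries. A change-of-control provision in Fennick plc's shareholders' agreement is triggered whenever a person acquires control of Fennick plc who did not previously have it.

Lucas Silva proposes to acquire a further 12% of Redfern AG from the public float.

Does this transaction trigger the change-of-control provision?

The purchase changes only Lucas Silva's holdings, so Lucas Silva is the only person who could newly come to control Fennick.
Lucas Silva holds 94% of Fennick, so Lucas Silva controls Fennick.
So Lucas Silva already controls Fennick before the transaction.
After the purchase, Lucas Silva's direct stake in Redfern rises to 35% + 12% = 47%.
Lucas Silva controlled Fennick already, so this is not a new person acquiring control; every other person's position is unchanged or reduced.
No new person acquires control, so the clause is not triggered.

No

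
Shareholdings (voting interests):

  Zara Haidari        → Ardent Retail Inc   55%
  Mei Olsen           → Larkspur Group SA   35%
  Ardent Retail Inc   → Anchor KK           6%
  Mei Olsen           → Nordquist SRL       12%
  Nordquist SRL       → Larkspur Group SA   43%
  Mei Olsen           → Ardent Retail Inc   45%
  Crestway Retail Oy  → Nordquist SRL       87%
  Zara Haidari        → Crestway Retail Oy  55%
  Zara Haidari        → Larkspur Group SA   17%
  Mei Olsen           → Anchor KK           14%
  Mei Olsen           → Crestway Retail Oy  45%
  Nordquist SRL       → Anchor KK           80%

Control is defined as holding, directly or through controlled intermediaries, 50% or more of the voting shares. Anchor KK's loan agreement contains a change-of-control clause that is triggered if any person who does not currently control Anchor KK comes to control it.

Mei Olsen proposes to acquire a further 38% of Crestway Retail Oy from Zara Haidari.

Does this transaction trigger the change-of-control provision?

Yes

The purchase adds only to Mei's holdings (Zara's stake shrinks), so Mei is the only person who could newly come to control Anchor.
Mei's largest direct stake is 45% in Crestway, which does not meet the threshold, so Mei controls no company.
In Anchor, Mei's side holds only 14%, not ≥ 50%.
So before the transaction, Mei does not control Anchor.
After the purchase, Mei's direct stake in Crestway rises to 45% + 38% = 83%, and Zara's stake falls to 17%.
Mei holds 83% of Crestway, so Mei controls Crestway.
Crestway and Mei together hold 87% + 12% = 99% of Nordquist, so Mei controls Nordquist.
Nordquist and Mei together hold 80% + 14% = 94% of Anchor, so Mei controls Anchor.
Mei did not control Anchor before and does after, so the clause is triggered.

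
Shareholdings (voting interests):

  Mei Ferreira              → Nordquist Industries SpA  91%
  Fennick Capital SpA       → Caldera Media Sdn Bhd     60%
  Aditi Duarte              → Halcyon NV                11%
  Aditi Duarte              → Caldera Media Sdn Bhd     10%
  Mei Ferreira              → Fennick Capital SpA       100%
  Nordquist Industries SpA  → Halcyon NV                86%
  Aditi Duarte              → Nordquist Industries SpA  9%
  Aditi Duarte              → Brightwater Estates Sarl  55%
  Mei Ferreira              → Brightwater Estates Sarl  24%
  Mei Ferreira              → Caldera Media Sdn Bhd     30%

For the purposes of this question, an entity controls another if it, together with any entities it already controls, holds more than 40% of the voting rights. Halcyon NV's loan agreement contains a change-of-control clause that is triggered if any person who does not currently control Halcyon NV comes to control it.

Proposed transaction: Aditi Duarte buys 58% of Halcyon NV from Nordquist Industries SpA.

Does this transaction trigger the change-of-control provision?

Yes

The purchase adds only to Aditi's holdings (Nordquist's stake shrinks), so Aditi is the only person who could newly come to control Halcyon.
Aditi holds 55% of Brightwater, so Aditi controls Brightwater.
In Halcyon, Aditi's side holds only 11%, not > 40%.
So before the transaction, Aditi does not control Halcyon.
After the purchase, Aditi's direct stake in Halcyon rises to 11% + 58% = 69%, and Nordquist's stake falls to 28%.
Aditi holds 69% of Halcyon, so Aditi controls Halcyon.
Aditi did not control Halcyon before and does after, so the clause is triggered.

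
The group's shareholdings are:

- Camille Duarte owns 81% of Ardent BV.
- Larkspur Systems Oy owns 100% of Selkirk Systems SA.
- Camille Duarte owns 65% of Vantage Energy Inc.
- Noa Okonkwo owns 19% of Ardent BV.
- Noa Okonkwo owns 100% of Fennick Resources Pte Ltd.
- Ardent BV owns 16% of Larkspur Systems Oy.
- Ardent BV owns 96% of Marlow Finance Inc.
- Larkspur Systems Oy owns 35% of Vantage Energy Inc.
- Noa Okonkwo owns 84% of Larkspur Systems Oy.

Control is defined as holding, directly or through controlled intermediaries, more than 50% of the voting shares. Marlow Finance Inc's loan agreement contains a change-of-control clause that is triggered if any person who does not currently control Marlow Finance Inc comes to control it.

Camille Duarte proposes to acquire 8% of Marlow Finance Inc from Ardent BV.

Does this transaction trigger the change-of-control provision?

The purchase adds only to Camille's holdings (Ardent's stake shrinks), so Camille is the only person who could newly come to control Marlow.
Camille holds 81% of Ardent, so Camille controls Ardent.
Ardent holds 96% of Marlow, so Camille controls Marlow.
So Camille already controls Marlow before the transaction.
After the purchase, Camille holds 8% of Marlow directly, and Ardent's stake falls to 88%.
Camille controlled Marlow already, so this is not a new person acquiring control; every other person's position is unchanged or reduced.
No new person acquires control, so the clause is not triggered.

No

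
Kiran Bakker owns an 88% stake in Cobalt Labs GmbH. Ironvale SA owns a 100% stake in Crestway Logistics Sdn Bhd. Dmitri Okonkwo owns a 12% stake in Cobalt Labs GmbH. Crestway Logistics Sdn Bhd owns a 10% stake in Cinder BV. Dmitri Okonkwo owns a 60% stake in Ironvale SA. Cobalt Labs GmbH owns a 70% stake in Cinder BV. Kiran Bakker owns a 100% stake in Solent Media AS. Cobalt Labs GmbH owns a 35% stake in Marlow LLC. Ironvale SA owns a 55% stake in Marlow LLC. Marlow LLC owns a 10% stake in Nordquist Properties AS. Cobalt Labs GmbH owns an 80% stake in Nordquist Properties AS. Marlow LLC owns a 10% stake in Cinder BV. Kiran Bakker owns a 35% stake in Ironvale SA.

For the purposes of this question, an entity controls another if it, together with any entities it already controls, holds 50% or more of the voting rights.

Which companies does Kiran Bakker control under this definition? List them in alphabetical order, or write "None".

Kiran holds 88% of Cobalt, so Kiran controls Cobalt.
Cobalt holds 70% of Cinder, so Kiran controls Cinder.
Cobalt holds 80% of Nordquist, so Kiran controls Nordquist.
Kiran holds 100% of Solent, so Kiran controls Solent.
No other company's threshold is met.

Cinder BV, Cobalt Labs GmbH, Nordquist Properties AS, Solent Media AS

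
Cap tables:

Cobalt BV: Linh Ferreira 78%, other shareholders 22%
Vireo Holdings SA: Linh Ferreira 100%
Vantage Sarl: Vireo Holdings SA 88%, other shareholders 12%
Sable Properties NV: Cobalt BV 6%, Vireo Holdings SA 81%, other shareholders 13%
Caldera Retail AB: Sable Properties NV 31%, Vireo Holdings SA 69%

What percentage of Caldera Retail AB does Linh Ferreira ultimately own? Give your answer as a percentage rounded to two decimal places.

95.56%

Linh reaches Caldera along 3 paths.
Via Cobalt → Sable: 78% × 6% × 31% = 1.4508%.
Via Vireo → Sable: 100% × 81% × 31% = 25.11%.
Via Vireo: 100% × 69% = 69%.
Total: 1.4508% + 25.11% + 69% = 95.5608%.
Rounded: 95.56%.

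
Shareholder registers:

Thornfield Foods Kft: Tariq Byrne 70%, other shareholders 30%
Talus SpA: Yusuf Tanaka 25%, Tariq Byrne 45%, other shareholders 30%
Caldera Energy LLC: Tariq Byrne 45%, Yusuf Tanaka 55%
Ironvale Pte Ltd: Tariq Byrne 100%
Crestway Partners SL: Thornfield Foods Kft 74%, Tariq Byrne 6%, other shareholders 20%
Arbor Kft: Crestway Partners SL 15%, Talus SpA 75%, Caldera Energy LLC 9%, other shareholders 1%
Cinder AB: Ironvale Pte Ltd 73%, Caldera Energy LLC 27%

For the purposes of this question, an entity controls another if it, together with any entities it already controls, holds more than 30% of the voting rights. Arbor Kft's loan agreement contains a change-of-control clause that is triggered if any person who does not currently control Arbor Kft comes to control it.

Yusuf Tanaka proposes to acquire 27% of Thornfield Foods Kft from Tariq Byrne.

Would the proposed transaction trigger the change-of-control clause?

The purchase adds only to Yusuf's holdings (Tariq's stake shrinks), so Yusuf is the only person who could newly come to control Arbor.
Yusuf holds 55% of Caldera, so Yusuf controls Caldera.
In Arbor, Yusuf's side holds only 9%, not > 30%.
So before the transaction, Yusuf does not control Arbor.
After the purchase, Yusuf holds 27% of Thornfield directly, and Tariq's stake falls to 43%.
Yusuf's side now holds 27% of Thornfield, not > 30%, so Yusuf still does not control Thornfield.
After the transaction, Yusuf's side holds 9% of Arbor, not > 30%, so Yusuf still does not control Arbor.
No new person acquires control, so the clause is not triggered.

No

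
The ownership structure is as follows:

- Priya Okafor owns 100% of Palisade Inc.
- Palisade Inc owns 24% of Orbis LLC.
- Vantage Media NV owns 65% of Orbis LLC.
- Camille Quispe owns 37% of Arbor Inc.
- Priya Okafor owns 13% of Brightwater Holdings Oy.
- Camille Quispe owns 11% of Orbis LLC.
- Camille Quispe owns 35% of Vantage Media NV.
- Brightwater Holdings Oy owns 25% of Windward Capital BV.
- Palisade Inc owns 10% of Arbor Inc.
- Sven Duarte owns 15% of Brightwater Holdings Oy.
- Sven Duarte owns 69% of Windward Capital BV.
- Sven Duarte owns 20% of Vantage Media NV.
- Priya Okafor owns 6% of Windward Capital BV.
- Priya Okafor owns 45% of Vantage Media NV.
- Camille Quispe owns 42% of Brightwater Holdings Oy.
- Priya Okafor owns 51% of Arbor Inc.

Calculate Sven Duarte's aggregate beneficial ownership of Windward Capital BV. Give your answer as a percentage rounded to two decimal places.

72.75%

Sven reaches Windward along 2 paths.
Via Brightwater: 15% × 25% = 3.75%.
Direct stake: 69% = 69%.
Total: 3.75% + 69% = 72.75%.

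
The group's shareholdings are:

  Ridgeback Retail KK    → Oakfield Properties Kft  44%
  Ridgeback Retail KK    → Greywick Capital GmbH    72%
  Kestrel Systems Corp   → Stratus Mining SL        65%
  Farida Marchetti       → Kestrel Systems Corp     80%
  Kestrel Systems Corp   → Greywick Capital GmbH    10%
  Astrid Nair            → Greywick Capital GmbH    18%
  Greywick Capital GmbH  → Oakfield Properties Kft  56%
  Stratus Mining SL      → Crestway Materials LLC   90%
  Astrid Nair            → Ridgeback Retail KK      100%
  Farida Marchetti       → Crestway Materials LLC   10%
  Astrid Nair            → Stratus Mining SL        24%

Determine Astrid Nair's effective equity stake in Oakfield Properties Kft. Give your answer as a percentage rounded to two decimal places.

Astrid reaches Oakfield along 3 paths.
Via Greywick: 18% × 56% = 10.08%.
Via Ridgeback → Greywick: 100% × 72% × 56% = 40.32%.
Via Ridgeback: 100% × 44% = 44%.
Total: 10.08% + 40.32% + 44% = 94.4%.
Rounded: 94.40%.

94.40%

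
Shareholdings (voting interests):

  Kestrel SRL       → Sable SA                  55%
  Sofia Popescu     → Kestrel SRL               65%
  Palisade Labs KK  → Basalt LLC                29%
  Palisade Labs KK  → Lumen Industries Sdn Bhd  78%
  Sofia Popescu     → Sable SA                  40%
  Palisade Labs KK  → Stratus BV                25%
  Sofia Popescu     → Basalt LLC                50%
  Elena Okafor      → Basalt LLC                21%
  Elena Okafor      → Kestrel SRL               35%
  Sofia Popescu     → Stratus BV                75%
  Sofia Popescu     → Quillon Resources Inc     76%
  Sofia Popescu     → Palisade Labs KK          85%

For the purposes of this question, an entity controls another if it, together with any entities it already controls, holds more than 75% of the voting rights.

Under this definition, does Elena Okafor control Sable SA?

Elena's largest direct stake is 35% in Kestrel, which does not meet the threshold, so Elena controls no company.
Neither Elena nor any entity Elena controls holds any voting interest in Sable.
So Elena does not control Sable.

No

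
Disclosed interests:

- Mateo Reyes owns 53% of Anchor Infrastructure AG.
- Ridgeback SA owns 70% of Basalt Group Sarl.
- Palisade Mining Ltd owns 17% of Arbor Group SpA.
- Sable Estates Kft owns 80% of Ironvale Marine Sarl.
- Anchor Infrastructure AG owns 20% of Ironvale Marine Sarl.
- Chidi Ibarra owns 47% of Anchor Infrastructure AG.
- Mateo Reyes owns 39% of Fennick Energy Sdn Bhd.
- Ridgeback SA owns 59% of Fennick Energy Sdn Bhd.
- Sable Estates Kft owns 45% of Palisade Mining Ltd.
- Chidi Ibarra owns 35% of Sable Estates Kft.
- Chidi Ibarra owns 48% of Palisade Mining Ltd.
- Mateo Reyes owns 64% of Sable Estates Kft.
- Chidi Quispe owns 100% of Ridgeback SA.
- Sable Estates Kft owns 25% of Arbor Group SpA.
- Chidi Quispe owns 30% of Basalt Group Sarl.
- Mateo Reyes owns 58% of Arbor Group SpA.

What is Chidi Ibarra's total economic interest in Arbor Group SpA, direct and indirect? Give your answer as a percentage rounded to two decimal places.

Chidi Ibarra reaches Arbor along 3 paths.
Via Sable → Palisade: 35% × 45% × 17% = 2.6775%.
Via Palisade: 48% × 17% = 8.16%.
Via Sable: 35% × 25% = 8.75%.
Total: 2.6775% + 8.16% + 8.75% = 19.5875%.
Rounded: 19.59%.

19.59%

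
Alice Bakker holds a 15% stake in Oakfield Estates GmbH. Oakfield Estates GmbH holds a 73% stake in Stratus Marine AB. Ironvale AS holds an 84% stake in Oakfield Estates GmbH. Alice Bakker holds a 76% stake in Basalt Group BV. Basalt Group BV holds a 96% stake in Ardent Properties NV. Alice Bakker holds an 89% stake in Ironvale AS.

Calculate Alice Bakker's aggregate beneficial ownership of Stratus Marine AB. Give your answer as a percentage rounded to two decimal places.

65.52%

Alice reaches Stratus along 2 paths.
Via Ironvale → Oakfield: 89% × 84% × 73% = 54.5748%.
Via Oakfield: 15% × 73% = 10.95%.
Total: 54.5748% + 10.95% = 65.5248%.
Rounded: 65.52%.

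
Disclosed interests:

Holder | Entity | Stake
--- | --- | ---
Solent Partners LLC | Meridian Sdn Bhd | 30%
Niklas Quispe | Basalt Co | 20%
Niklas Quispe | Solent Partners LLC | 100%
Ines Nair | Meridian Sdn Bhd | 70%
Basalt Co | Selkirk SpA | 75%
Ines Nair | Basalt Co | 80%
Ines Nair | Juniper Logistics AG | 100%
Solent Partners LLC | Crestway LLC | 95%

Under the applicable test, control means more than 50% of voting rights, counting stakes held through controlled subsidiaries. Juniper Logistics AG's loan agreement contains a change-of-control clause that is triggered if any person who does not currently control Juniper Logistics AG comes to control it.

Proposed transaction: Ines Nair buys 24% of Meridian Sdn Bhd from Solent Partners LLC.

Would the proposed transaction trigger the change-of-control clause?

The purchase adds only to Ines's holdings (Solent's stake shrinks), so Ines is the only person who could newly come to control Juniper.
Ines holds 100% of Juniper, so Ines controls Juniper.
So Ines already controls Juniper before the transaction.
After the purchase, Ines's direct stake in Meridian rises to 70% + 24% = 94%, and Solent's stake falls to 6%.
Ines controlled Juniper already, so this is not a new person acquiring control; every other person's position is unchanged or reduced.
No new person acquires control, so the clause is not triggered.

No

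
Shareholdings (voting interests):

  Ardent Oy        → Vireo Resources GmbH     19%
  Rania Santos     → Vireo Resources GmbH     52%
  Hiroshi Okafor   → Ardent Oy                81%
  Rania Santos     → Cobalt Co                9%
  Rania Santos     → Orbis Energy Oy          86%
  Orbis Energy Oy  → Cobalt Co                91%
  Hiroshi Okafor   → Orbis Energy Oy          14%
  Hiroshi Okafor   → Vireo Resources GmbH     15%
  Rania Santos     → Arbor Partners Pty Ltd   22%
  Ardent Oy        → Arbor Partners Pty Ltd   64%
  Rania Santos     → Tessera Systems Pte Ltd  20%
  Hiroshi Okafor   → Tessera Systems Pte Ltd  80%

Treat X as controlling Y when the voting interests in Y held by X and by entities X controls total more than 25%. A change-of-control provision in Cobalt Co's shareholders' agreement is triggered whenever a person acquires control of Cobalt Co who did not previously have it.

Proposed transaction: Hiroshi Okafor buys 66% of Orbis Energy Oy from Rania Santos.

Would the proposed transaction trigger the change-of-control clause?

The purchase adds only to Hiroshi's holdings (Rania's stake shrinks), so Hiroshi is the only person who could newly come to control Cobalt.
Hiroshi holds 80% of Tessera, so Hiroshi controls Tessera.
Hiroshi holds 81% of Ardent, so Hiroshi controls Ardent.
Hiroshi and Ardent together hold 15% + 19% = 34% of Vireo, so Hiroshi controls Vireo.
Ardent holds 64% of Arbor, so Hiroshi controls Arbor.
Neither Hiroshi nor any entity Hiroshi controls holds any voting interest in Cobalt.
So before the transaction, Hiroshi does not control Cobalt.
After the purchase, Hiroshi's direct stake in Orbis rises to 14% + 66% = 80%, and Rania's stake falls to 20%.
Hiroshi holds 80% of Orbis, so Hiroshi controls Orbis.
Orbis holds 91% of Cobalt, so Hiroshi controls Cobalt.
Hiroshi did not control Cobalt before and does after, so the clause is triggered.

Yes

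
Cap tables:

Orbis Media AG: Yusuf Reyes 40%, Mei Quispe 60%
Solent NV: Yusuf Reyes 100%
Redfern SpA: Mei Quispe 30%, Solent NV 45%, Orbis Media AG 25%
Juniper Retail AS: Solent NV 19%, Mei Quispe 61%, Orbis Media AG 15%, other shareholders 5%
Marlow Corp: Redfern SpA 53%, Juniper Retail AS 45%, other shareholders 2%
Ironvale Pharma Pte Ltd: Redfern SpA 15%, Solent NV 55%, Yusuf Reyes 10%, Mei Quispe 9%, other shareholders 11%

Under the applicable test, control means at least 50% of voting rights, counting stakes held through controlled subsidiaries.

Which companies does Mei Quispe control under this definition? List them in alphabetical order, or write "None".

Mei holds 60% of Orbis, so Mei controls Orbis.
Mei and Orbis together hold 30% + 25% = 55% of Redfern, so Mei controls Redfern.
Mei and Orbis together hold 61% + 15% = 76% of Juniper, so Mei controls Juniper.
Redfern and Juniper together hold 53% + 45% = 98% of Marlow, so Mei controls Marlow.
No other company's threshold is met.

Juniper Retail AS, Marlow Corp, Orbis Media AG, Redfern SpA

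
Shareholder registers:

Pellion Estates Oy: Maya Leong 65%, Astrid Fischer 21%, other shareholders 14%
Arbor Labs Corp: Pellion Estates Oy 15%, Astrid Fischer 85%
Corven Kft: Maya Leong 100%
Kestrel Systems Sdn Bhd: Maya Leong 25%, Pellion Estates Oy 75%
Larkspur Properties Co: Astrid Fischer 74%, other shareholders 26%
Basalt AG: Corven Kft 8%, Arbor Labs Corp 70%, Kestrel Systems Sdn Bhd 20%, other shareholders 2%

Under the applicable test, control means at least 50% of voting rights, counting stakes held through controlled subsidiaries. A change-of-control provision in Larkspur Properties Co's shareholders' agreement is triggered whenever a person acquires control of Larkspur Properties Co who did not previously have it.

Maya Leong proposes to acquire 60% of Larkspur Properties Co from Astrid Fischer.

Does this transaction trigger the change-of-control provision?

Yes

The purchase adds only to Maya's holdings (Astrid's stake shrinks), so Maya is the only person who could newly come to control Larkspur.
Maya holds 65% of Pellion, so Maya controls Pellion.
Maya holds 100% of Corven, so Maya controls Corven.
Maya and Pellion together hold 25% + 75% = 100% of Kestrel, so Maya controls Kestrel.
Neither Maya nor any entity Maya controls holds any voting interest in Larkspur.
So before the transaction, Maya does not control Larkspur.
After the purchase, Maya holds 60% of Larkspur directly, and Astrid's stake falls to 14%.
Maya holds 60% of Larkspur, so Maya controls Larkspur.
Maya did not control Larkspur before and does after, so the clause is triggered.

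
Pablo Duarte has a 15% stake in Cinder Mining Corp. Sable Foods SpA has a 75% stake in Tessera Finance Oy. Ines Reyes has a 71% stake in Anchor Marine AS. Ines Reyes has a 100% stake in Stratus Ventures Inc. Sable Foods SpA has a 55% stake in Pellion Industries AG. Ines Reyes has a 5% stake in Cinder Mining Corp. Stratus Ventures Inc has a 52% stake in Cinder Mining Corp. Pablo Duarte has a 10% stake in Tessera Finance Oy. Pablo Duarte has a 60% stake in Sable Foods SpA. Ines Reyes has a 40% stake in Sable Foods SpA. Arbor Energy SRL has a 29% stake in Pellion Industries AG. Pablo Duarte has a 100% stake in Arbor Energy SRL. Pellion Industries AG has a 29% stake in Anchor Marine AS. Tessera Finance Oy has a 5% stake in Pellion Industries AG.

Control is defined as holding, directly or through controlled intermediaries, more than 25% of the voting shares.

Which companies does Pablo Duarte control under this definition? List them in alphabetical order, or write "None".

Anchor Marine AS, Arbor Energy SRL, Pellion Industries AG, Sable Foods SpA, Tessera Finance Oy

Pablo holds 60% of Sable, so Pablo controls Sable.
Sable and Pablo together hold 75% + 10% = 85% of Tessera, so Pablo controls Tessera.
Pablo holds 100% of Arbor, so Pablo controls Arbor.
Arbor and Sable and Tessera together hold 29% + 55% + 5% = 89% of Pellion, so Pablo controls Pellion.
Pellion holds 29% of Anchor, so Pablo controls Anchor.
No other company's threshold is met.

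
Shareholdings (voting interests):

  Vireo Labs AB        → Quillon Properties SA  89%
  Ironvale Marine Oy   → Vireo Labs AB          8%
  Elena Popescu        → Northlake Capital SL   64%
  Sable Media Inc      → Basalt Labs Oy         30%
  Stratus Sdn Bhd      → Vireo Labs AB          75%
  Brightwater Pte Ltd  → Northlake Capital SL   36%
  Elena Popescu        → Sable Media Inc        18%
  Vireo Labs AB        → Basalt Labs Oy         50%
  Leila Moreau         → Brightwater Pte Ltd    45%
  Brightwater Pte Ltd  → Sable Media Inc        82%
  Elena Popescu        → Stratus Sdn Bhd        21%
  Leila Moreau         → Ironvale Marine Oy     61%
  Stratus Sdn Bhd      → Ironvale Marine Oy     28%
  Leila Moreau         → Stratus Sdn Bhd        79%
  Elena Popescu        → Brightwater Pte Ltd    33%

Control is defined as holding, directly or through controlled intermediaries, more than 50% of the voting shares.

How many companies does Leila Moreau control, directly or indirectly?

4

Leila holds 79% of Stratus, so Leila controls Stratus.
Stratus and Leila together hold 28% + 61% = 89% of Ironvale, so Leila controls Ironvale.
Stratus and Ironvale together hold 75% + 8% = 83% of Vireo, so Leila controls Vireo.
Vireo holds 89% of Quillon, so Leila controls Quillon.
No other company's threshold is met.
Leila controls 4 companies.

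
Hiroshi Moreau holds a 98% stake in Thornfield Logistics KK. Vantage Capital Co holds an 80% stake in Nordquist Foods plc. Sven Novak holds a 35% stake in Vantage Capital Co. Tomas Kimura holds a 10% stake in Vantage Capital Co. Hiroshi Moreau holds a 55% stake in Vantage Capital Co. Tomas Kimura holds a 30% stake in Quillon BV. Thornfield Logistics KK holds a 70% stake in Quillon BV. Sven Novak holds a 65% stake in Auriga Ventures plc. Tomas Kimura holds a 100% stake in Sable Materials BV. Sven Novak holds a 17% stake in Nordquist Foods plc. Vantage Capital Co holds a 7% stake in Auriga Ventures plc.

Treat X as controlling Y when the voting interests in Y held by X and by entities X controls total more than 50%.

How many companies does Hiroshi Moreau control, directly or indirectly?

Hiroshi holds 55% of Vantage, so Hiroshi controls Vantage.
Hiroshi holds 98% of Thornfield, so Hiroshi controls Thornfield.
Thornfield holds 70% of Quillon, so Hiroshi controls Quillon.
Vantage holds 80% of Nordquist, so Hiroshi controls Nordquist.
No other company's threshold is met.
Hiroshi controls 4 companies.

4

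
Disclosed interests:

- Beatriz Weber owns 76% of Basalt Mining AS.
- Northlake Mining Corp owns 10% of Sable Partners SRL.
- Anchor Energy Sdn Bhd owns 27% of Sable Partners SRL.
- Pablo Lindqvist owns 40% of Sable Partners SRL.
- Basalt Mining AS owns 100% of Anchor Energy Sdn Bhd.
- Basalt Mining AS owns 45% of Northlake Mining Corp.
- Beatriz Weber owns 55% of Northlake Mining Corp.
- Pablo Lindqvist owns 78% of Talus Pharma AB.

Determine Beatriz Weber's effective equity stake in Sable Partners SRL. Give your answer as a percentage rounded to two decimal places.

29.44%

Beatriz reaches Sable along 3 paths.
Via Basalt → Northlake: 76% × 45% × 10% = 3.42%.
Via Northlake: 55% × 10% = 5.5%.
Via Basalt → Anchor: 76% × 100% × 27% = 20.52%.
Total: 3.42% + 5.5% + 20.52% = 29.44%.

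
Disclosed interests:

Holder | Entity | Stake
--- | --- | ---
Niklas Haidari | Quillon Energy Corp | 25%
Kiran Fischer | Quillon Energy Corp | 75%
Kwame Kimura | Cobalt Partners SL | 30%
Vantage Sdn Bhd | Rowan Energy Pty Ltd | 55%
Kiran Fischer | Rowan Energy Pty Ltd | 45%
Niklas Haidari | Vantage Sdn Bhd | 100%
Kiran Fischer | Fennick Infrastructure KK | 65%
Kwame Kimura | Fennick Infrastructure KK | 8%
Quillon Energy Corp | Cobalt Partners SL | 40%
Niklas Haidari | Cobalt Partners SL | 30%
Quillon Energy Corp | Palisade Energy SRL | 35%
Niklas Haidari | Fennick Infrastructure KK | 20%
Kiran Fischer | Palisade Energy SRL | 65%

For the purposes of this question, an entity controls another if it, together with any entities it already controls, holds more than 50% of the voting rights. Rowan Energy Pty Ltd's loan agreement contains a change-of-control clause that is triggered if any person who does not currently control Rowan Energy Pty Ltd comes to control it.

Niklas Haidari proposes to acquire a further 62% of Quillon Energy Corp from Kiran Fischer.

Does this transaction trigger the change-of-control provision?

The purchase adds only to Niklas's holdings (Kiran's stake shrinks), so Niklas is the only person who could newly come to control Rowan.
Niklas holds 100% of Vantage, so Niklas controls Vantage.
Vantage holds 55% of Rowan, so Niklas controls Rowan.
So Niklas already controls Rowan before the transaction.
After the purchase, Niklas's direct stake in Quillon rises to 25% + 62% = 87%, and Kiran's stake falls to 13%.
Niklas controlled Rowan already, so this is not a new person acquiring control; every other person's position is unchanged or reduced.
No new person acquires control, so the clause is not triggered.

No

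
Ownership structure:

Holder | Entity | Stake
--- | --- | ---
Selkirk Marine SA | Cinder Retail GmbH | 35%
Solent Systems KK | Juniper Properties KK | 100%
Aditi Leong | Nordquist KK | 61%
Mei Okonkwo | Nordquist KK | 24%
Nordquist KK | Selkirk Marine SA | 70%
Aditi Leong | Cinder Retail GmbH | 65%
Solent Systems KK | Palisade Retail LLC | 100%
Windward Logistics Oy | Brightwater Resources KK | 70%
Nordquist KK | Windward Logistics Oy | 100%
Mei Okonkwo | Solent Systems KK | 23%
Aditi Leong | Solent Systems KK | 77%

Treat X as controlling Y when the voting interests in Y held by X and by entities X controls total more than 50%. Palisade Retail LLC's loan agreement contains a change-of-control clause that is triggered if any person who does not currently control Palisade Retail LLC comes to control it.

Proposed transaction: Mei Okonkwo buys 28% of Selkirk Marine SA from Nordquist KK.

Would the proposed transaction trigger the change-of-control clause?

The purchase adds only to Mei's holdings (Nordquist's stake shrinks), so Mei is the only person who could newly come to control Palisade.
Mei's largest direct stake is 24% in Nordquist, which does not meet the threshold, so Mei controls no company.
Neither Mei nor any entity Mei controls holds any voting interest in Palisade.
So before the transaction, Mei does not control Palisade.
After the purchase, Mei holds 28% of Selkirk directly, and Nordquist's stake falls to 42%.
Mei's side now holds 28% of Selkirk, not > 50%, so Mei still does not control Selkirk.
After the transaction, neither Mei nor any entity Mei controls holds a voting interest in Palisade, so Mei still does not control it.
No new person acquires control, so the clause is not triggered.

No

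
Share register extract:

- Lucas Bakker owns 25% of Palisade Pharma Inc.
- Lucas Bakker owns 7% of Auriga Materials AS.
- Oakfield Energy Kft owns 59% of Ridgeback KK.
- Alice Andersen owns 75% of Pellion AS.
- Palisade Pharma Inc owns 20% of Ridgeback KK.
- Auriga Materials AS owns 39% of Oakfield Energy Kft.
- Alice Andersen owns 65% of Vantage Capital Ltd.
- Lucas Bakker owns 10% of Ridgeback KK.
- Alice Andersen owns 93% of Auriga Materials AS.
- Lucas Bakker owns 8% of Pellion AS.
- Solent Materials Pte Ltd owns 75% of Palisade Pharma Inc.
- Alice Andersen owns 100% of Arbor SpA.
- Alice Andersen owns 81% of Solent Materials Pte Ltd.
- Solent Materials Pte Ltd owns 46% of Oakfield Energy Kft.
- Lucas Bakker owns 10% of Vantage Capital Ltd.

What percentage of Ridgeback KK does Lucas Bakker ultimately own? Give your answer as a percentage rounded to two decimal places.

16.61%

Lucas reaches Ridgeback along 3 paths.
Via Auriga → Oakfield: 7% × 39% × 59% = 1.6107%.
Direct stake: 10% = 10%.
Via Palisade: 25% × 20% = 5%.
Total: 1.6107% + 10% + 5% = 16.6107%.
Rounded: 16.61%.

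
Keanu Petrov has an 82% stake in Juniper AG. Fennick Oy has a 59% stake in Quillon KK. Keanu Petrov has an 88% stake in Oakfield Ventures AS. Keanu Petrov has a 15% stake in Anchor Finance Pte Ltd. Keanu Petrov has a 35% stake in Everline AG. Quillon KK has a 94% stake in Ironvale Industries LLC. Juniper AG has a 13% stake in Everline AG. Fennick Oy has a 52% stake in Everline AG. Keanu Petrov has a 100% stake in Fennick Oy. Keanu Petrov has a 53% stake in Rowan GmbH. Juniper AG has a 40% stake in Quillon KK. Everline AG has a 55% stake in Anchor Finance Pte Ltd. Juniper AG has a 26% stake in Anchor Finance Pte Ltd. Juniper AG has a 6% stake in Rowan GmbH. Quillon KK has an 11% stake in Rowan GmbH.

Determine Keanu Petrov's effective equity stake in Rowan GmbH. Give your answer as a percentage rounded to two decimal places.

Keanu reaches Rowan along 4 paths.
Via Fennick → Quillon: 100% × 59% × 11% = 6.49%.
Via Juniper → Quillon: 82% × 40% × 11% = 3.608%.
Direct stake: 53% = 53%.
Via Juniper: 82% × 6% = 4.92%.
Total: 6.49% + 3.608% + 53% + 4.92% = 68.018%.
Rounded: 68.02%.

68.02%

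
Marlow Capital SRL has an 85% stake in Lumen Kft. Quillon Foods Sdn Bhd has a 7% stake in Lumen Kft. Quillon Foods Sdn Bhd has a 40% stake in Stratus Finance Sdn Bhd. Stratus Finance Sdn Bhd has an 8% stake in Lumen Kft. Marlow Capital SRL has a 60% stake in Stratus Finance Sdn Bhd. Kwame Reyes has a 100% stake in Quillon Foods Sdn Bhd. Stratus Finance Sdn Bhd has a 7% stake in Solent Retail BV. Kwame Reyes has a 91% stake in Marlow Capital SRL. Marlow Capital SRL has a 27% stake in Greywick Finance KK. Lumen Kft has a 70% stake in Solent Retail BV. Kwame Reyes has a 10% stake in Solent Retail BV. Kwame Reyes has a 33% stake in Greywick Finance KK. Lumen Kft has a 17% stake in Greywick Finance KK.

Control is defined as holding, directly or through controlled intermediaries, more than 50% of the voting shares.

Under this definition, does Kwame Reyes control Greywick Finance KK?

Yes

Kwame holds 91% of Marlow, so Kwame controls Marlow.
Kwame holds 100% of Quillon, so Kwame controls Quillon.
Quillon and Marlow together hold 40% + 60% = 100% of Stratus, so Kwame controls Stratus.
Quillon and Marlow and Stratus together hold 7% + 85% + 8% = 100% of Lumen, so Kwame controls Lumen.
Marlow and Kwame and Lumen together hold 27% + 33% + 17% = 77% of Greywick, so Kwame controls Greywick.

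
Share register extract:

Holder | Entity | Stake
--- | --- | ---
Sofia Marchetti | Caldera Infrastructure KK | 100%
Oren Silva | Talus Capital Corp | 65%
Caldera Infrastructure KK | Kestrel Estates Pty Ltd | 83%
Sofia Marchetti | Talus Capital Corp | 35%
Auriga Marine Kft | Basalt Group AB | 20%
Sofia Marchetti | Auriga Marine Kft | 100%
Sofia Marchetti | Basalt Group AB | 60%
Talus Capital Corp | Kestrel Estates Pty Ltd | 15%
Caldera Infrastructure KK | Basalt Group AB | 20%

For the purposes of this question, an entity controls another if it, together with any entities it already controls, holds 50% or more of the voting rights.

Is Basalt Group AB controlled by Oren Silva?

Oren holds 65% of Talus, so Oren controls Talus.
Neither Oren nor any entity Oren controls holds any voting interest in Basalt.
So Oren does not control Basalt.

No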